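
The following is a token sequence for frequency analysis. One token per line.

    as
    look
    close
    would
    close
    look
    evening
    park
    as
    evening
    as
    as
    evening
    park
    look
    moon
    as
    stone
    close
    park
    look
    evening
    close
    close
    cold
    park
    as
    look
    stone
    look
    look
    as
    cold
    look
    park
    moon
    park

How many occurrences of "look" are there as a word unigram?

Scanning the 37 tokens for "look":
  position 2: look
  position 6: look
  position 15: look
  position 21: look
  position 28: look
  position 30: look
  position 31: look
  position 34: look

8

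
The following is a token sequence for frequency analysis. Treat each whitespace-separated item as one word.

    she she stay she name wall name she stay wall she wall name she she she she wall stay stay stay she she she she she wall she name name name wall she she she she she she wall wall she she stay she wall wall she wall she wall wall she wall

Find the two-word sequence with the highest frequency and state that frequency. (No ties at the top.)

"she she", 14 times

Bigram frequencies (highest first):
  she she: 14
  she wall: 8
  wall she: 7
  she stay: 3
  stay she: 3
  wall wall: 3
  … (8 more, each ≤ 2)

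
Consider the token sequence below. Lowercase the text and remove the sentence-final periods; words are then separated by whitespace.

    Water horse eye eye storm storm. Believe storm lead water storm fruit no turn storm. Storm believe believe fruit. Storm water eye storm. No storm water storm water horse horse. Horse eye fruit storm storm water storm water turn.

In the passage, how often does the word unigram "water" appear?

Scanning the 39 tokens for "water":
  position 1: water
  position 10: water
  position 21: water
  position 26: water
  position 28: water
  position 36: water
  position 38: water

7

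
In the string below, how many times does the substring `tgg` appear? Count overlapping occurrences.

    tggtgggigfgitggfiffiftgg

Sliding a length-3 window over the 24 characters (22 positions):
  position 1–3: tgg
  position 4–6: tgg
  position 13–15: tgg
  position 22–24: tgg

4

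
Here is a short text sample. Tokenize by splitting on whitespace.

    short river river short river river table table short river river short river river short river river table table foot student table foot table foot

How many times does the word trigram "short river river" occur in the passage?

5

Scanning the 23 overlapping trigram windows for "short river river":
  position 1–3: short river river
  position 4–6: short river river
  position 9–11: short river river
  position 12–14: short river river
  position 15–17: short river river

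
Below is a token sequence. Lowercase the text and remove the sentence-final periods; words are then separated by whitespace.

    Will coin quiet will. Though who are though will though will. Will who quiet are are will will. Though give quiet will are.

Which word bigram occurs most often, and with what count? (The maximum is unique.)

"will though", 3 times

Bigram frequencies (highest first):
  will though: 3
  quiet will: 2
  though will: 2
  will will: 2
  will coin: 1
  coin quiet: 1
  … (11 more, each ≤ 1)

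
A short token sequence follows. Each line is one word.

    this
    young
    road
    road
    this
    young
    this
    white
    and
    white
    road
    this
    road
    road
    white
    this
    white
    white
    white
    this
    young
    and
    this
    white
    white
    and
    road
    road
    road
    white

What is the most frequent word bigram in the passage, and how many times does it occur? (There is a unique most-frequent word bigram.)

Bigram frequencies (highest first):
  road road: 4
  this young: 3
  this white: 3
  white white: 3
  road this: 2
  white and: 2
  … (10 more, each ≤ 2)

"road road", 4 times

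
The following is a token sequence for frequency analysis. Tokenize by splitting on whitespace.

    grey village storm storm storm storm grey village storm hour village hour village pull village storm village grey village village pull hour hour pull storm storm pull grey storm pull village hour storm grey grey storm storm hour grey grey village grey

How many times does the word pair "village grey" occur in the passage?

Scanning the 41 overlapping bigram windows for "village grey":
  position 17–18: village grey
  position 41–42: village grey

2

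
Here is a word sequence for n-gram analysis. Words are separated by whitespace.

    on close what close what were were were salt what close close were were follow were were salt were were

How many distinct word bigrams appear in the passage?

20 tokens → 19 bigram windows in total.
Repeated bigrams (each contributes count−1 duplicates):
  were were: 5
  close what: 2
  were salt: 2
  what close: 2
7 duplicate windows → 19 − 7 = 12 distinct.

12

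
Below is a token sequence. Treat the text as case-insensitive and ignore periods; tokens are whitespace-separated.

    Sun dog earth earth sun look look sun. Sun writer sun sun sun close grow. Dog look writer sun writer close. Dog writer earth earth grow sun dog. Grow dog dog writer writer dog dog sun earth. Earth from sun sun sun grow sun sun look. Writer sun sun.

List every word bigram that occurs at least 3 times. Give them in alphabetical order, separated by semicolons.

earth earth; sun sun; writer sun

Bigram counts meeting the condition (at least 3 times):
  earth earth: 3
  sun sun: 7
  writer sun: 3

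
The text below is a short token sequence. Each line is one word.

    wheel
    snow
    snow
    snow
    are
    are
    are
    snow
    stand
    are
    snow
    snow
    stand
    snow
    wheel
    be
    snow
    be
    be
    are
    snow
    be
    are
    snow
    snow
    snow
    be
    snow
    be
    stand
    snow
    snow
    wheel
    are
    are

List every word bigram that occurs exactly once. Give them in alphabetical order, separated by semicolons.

Bigram counts meeting the condition (exactly once):
  be be: 1
  be stand: 1
  snow are: 1
  stand are: 1
  wheel are: 1
  wheel be: 1
  wheel snow: 1

be be; be stand; snow are; stand are; wheel are; wheel be; wheel snow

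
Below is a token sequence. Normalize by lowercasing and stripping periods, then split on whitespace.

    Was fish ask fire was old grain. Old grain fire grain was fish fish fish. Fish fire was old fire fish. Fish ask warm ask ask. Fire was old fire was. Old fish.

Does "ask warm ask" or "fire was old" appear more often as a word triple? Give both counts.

"fire was old" (4 vs 1)

"ask warm ask": 1 occurrence
"fire was old": 4 occurrences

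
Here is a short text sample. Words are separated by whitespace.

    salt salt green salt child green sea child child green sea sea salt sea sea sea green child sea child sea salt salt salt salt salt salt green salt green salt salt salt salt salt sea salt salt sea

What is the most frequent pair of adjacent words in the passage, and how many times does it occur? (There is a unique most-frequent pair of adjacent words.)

"salt salt", 11 times

Bigram frequencies (highest first):
  salt salt: 11
  salt green: 3
  green salt: 3
  sea sea: 3
  sea salt: 3
  salt sea: 3
  … (8 more, each ≤ 2)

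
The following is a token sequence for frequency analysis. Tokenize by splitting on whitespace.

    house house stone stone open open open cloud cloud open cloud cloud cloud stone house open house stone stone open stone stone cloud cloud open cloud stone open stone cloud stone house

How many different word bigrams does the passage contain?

14

32 tokens → 31 bigram windows in total.
Repeated bigrams (each contributes count−1 duplicates):
  cloud cloud: 4
  cloud stone: 3
  open cloud: 3
  stone open: 3
  stone stone: 3
  cloud open: 2
  house stone: 2
  open open: 2
  … (3 more repeated)
17 duplicate windows → 31 − 17 = 14 distinct.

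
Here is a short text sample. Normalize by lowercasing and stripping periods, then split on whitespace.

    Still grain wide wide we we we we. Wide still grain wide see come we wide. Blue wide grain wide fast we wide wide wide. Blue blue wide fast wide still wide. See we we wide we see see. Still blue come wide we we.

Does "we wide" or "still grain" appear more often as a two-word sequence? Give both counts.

"we wide": 4 occurrences
"still grain": 2 occurrences

"we wide" (4 vs 2)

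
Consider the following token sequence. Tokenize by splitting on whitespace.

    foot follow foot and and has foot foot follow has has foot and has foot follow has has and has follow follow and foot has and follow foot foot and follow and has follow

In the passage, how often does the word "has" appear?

9

Scanning the 34 tokens for "has":
  position 6: has
  position 10: has
  position 11: has
  position 14: has
  position 17: has
  position 18: has
  position 20: has
  position 25: has
  position 33: has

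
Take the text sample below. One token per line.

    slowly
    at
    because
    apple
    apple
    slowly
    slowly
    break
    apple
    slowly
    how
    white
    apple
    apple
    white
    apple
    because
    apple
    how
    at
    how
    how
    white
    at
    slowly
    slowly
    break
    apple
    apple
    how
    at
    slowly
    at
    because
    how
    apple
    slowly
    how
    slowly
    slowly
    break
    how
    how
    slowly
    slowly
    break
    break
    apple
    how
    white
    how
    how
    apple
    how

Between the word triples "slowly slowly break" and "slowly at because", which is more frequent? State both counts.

"slowly slowly break" (4 vs 2)

"slowly slowly break": 4 occurrences
"slowly at because": 2 occurrences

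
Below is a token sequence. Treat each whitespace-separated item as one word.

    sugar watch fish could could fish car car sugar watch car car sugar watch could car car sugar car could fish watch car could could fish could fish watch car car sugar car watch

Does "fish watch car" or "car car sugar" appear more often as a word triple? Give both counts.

"fish watch car": 2 occurrences
"car car sugar": 4 occurrences

"car car sugar" (4 vs 2)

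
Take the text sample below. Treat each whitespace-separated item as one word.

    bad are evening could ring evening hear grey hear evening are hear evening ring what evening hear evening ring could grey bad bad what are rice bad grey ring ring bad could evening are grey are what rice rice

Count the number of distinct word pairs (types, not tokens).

33

39 tokens → 38 bigram windows in total.
Repeated bigrams (each contributes count−1 duplicates):
  hear evening: 3
  evening are: 2
  evening hear: 2
  evening ring: 2
5 duplicate windows → 38 − 5 = 33 distinct.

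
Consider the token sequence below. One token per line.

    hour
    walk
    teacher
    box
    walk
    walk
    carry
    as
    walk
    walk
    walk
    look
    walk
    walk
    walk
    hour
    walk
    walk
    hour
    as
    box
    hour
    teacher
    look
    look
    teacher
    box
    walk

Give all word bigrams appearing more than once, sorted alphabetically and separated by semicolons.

box walk; hour walk; teacher box; walk hour; walk walk

Bigram counts meeting the condition (more than once):
  box walk: 2
  hour walk: 2
  teacher box: 2
  walk hour: 2
  walk walk: 6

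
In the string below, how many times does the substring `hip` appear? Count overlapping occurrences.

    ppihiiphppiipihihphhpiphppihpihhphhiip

0

Sliding a length-3 window over the 38 characters (36 positions):
  (no match at any position)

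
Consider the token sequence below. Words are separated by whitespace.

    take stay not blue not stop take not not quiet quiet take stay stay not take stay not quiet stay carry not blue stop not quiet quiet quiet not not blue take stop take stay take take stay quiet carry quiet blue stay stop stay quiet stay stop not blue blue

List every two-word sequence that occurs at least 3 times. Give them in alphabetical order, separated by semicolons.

Bigram counts meeting the condition (at least 3 times):
  not blue: 4
  not quiet: 3
  quiet quiet: 3
  stay not: 3
  take stay: 5

not blue; not quiet; quiet quiet; stay not; take stay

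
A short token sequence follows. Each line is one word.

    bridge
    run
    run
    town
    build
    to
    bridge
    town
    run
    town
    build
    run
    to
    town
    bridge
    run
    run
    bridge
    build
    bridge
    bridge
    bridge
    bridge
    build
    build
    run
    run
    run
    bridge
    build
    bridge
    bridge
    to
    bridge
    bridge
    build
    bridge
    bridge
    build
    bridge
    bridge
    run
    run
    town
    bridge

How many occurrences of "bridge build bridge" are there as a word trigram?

Scanning the 43 overlapping trigram windows for "bridge build bridge":
  position 18–20: bridge build bridge
  position 29–31: bridge build bridge
  position 35–37: bridge build bridge
  position 38–40: bridge build bridge

4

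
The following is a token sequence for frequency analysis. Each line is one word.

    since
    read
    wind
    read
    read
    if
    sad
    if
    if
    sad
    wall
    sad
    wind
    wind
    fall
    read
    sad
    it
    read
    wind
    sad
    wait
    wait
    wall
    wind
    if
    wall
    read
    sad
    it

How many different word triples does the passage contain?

27

30 tokens → 28 trigram windows in total.
Repeated trigrams (each contributes count−1 duplicates):
  read sad it: 2
1 duplicate windows → 28 − 1 = 27 distinct.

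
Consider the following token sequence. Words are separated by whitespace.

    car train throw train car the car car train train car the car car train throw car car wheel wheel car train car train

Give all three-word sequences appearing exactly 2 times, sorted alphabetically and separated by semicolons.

car car train; car the car; car train throw; the car car; train car the

Trigram counts meeting the condition (exactly 2 times):
  car car train: 2
  car the car: 2
  car train throw: 2
  the car car: 2
  train car the: 2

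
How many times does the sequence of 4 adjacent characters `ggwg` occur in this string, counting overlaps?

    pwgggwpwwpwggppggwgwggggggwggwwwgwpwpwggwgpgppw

3

Sliding a length-4 window over the 47 characters (44 positions):
  position 16–19: ggwg
  position 25–28: ggwg
  position 39–42: ggwg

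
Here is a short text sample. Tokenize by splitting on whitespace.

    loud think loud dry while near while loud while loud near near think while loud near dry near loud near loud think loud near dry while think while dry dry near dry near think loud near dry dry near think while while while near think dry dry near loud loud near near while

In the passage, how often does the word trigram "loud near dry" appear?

3

Scanning the 51 overlapping trigram windows for "loud near dry":
  position 15–17: loud near dry
  position 23–25: loud near dry
  position 35–37: loud near dry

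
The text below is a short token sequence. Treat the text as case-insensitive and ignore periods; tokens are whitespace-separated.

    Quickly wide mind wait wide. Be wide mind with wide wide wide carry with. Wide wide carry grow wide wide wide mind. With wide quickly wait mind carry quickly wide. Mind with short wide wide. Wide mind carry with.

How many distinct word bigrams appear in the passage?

20

39 tokens → 38 bigram windows in total.
Repeated bigrams (each contributes count−1 duplicates):
  wide wide: 7
  wide mind: 5
  mind with: 3
  with wide: 3
  carry with: 2
  mind carry: 2
  quickly wide: 2
  wide carry: 2
18 duplicate windows → 38 − 18 = 20 distinct.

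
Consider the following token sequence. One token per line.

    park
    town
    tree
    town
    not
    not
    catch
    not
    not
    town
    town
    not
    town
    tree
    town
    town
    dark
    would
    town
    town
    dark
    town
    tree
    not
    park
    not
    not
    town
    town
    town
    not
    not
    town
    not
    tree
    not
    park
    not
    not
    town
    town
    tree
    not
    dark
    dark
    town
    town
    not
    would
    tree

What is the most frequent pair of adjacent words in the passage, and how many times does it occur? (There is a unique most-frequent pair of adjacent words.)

"town town", 7 times

Bigram frequencies (highest first):
  town town: 7
  town not: 5
  not not: 5
  not town: 5
  town tree: 4
  tree not: 3
  … (15 more, each ≤ 2)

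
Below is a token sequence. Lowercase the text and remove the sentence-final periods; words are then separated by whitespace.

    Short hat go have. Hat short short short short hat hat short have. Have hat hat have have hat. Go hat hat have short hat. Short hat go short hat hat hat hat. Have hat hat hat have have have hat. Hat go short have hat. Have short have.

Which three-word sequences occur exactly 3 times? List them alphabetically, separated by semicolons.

hat hat hat; have hat hat; have have hat

Trigram counts meeting the condition (exactly 3 times):
  hat hat hat: 3
  have hat hat: 3
  have have hat: 3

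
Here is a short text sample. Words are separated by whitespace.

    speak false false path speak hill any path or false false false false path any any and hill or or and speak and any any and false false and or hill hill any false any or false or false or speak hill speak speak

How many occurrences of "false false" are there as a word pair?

5

Scanning the 43 overlapping bigram windows for "false false":
  position 2–3: false false
  position 10–11: false false
  position 11–12: false false
  position 12–13: false false
  position 27–28: false false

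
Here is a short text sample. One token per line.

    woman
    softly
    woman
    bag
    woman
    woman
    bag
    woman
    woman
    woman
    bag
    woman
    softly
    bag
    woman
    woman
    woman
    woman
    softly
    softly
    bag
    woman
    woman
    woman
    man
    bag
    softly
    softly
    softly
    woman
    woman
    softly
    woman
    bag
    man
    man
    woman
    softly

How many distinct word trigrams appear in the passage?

38 tokens → 36 trigram windows in total.
Repeated trigrams (each contributes count−1 duplicates):
  bag woman woman: 4
  woman woman woman: 4
  woman bag woman: 3
  softly bag woman: 2
  softly woman bag: 2
  woman softly woman: 2
  woman woman bag: 2
  woman woman softly: 2
13 duplicate windows → 36 − 13 = 23 distinct.

23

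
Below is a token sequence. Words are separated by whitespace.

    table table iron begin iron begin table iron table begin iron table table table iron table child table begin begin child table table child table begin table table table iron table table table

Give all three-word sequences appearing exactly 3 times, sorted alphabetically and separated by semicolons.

table iron table; table table iron; table table table

Trigram counts meeting the condition (exactly 3 times):
  table iron table: 3
  table table iron: 3
  table table table: 3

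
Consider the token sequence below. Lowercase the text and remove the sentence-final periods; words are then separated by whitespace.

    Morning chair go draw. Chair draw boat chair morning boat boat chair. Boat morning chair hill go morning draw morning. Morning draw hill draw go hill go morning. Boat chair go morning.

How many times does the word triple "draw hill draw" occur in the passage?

Scanning the 30 overlapping trigram windows for "draw hill draw":
  position 22–24: draw hill draw

1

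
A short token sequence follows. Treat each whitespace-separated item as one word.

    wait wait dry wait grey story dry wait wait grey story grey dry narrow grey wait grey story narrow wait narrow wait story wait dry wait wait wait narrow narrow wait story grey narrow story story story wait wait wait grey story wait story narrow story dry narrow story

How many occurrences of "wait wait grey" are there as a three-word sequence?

2

Scanning the 47 overlapping trigram windows for "wait wait grey":
  position 8–10: wait wait grey
  position 39–41: wait wait grey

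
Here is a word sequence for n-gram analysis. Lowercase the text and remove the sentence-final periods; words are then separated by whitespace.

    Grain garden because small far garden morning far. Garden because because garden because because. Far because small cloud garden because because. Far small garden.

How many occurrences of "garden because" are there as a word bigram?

Scanning the 23 overlapping bigram windows for "garden because":
  position 2–3: garden because
  position 9–10: garden because
  position 12–13: garden because
  position 19–20: garden because

4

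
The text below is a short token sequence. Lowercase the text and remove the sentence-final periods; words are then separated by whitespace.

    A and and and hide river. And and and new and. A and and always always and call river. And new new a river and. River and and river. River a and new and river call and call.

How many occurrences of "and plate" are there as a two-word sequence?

Scanning the 37 overlapping bigram windows for "and plate":
  (none found)

0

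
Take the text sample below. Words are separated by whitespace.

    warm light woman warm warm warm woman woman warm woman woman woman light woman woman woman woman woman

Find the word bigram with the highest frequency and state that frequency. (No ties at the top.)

"woman woman", 7 times

Bigram frequencies (highest first):
  woman woman: 7
  light woman: 2
  woman warm: 2
  warm warm: 2
  warm woman: 2
  warm light: 1
  … (1 more, each ≤ 1)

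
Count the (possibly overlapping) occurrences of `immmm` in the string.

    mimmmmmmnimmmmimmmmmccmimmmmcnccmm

4

Sliding a length-5 window over the 34 characters (30 positions):
  position 2–6: immmm
  position 10–14: immmm
  position 15–19: immmm
  position 24–28: immmm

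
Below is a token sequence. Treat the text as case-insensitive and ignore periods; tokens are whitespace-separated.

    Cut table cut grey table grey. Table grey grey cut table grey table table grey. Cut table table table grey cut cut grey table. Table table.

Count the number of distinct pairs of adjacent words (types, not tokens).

9

26 tokens → 25 bigram windows in total.
Repeated bigrams (each contributes count−1 duplicates):
  table grey: 5
  table table: 5
  grey table: 4
  cut table: 3
  grey cut: 3
  cut grey: 2
16 duplicate windows → 25 − 16 = 9 distinct.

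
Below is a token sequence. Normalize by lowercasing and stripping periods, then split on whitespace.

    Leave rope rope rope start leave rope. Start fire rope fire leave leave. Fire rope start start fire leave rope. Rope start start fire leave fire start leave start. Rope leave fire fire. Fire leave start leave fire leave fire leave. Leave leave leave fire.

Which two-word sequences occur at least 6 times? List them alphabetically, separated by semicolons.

fire leave; leave fire

Bigram counts meeting the condition (at least 6 times):
  fire leave: 6
  leave fire: 6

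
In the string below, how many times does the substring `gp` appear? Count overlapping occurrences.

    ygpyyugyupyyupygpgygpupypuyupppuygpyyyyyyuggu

Sliding a length-2 window over the 45 characters (44 positions):
  position 2–3: gp
  position 16–17: gp
  position 20–21: gp
  position 34–35: gp

4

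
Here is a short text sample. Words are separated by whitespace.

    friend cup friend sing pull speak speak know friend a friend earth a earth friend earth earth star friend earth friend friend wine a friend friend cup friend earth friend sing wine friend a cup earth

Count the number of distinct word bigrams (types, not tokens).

24

36 tokens → 35 bigram windows in total.
Repeated bigrams (each contributes count−1 duplicates):
  friend earth: 4
  earth friend: 3
  a friend: 2
  cup friend: 2
  friend a: 2
  friend cup: 2
  friend friend: 2
  friend sing: 2
11 duplicate windows → 35 − 11 = 24 distinct.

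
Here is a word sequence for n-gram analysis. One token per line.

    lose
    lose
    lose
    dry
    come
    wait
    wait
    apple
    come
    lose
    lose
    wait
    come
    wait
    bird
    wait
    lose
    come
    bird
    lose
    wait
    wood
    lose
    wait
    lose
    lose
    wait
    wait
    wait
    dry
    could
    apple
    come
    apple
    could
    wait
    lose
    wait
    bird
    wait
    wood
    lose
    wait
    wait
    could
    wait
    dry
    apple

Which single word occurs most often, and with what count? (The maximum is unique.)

"wait", 16 times

Unigram frequencies (highest first):
  wait: 16
  lose: 12
  come: 5
  apple: 4
  dry: 3
  bird: 3
  … (2 more, each ≤ 3)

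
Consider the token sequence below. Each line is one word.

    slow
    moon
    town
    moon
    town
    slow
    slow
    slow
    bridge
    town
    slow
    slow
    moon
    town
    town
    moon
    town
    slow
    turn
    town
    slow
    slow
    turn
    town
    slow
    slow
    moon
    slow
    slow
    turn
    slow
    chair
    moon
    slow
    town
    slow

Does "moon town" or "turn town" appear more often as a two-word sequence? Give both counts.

"moon town" (4 vs 2)

"moon town": 4 occurrences
"turn town": 2 occurrences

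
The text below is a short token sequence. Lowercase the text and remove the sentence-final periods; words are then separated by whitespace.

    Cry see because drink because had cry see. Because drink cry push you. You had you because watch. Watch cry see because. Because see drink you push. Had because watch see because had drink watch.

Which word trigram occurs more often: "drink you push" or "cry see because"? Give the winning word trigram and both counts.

"cry see because" (3 vs 1)

"drink you push": 1 occurrence
"cry see because": 3 occurrences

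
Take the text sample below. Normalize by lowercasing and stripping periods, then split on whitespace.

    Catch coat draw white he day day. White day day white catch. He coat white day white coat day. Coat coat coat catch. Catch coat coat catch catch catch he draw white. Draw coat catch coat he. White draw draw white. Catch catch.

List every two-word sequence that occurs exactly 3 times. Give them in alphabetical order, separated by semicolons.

catch coat; coat catch; coat coat; day white; draw white

Bigram counts meeting the condition (exactly 3 times):
  catch coat: 3
  coat catch: 3
  coat coat: 3
  day white: 3
  draw white: 3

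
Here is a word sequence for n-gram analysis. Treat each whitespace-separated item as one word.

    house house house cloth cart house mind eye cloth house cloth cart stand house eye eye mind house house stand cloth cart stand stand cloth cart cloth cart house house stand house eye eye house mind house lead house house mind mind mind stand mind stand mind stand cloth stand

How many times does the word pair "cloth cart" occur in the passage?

5

Scanning the 49 overlapping bigram windows for "cloth cart":
  position 4–5: cloth cart
  position 11–12: cloth cart
  position 21–22: cloth cart
  position 25–26: cloth cart
  position 27–28: cloth cart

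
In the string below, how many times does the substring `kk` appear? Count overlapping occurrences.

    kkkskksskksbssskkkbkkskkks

9

Sliding a length-2 window over the 26 characters (25 positions):
  position 1–2: kk
  position 2–3: kk
  position 5–6: kk
  position 9–10: kk
  position 16–17: kk
  position 17–18: kk
  position 20–21: kk
  position 23–24: kk
  position 24–25: kk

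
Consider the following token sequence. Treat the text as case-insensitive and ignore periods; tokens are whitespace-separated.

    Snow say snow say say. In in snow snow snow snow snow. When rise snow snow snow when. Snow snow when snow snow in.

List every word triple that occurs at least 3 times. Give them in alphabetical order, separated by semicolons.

snow snow snow; snow snow when

Trigram counts meeting the condition (at least 3 times):
  snow snow snow: 4
  snow snow when: 3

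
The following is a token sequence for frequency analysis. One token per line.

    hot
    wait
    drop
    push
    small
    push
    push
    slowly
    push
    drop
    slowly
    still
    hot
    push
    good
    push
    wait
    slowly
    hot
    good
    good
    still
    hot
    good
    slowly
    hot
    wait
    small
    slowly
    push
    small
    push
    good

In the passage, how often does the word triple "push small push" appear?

Scanning the 31 overlapping trigram windows for "push small push":
  position 4–6: push small push
  position 30–32: push small push

2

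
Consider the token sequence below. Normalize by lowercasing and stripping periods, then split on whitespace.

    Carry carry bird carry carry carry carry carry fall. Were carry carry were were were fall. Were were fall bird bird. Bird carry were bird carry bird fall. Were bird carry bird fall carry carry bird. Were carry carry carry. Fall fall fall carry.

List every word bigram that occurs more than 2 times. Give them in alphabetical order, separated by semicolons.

Bigram counts meeting the condition (more than 2 times):
  bird carry: 4
  carry bird: 4
  carry carry: 9
  fall were: 3
  were were: 3

bird carry; carry bird; carry carry; fall were; were were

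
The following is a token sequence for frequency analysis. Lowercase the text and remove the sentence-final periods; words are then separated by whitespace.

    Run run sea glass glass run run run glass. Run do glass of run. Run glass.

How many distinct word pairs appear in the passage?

10

16 tokens → 15 bigram windows in total.
Repeated bigrams (each contributes count−1 duplicates):
  run run: 4
  glass run: 2
  run glass: 2
5 duplicate windows → 15 − 5 = 10 distinct.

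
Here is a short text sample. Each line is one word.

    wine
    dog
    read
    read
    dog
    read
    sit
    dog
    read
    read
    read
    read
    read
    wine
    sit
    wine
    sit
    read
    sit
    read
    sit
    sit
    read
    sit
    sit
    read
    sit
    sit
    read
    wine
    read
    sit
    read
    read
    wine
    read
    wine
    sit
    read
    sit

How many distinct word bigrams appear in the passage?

12

40 tokens → 39 bigram windows in total.
Repeated bigrams (each contributes count−1 duplicates):
  read sit: 7
  sit read: 7
  read read: 6
  read wine: 4
  dog read: 3
  sit sit: 3
  wine sit: 3
  wine read: 2
27 duplicate windows → 39 − 27 = 12 distinct.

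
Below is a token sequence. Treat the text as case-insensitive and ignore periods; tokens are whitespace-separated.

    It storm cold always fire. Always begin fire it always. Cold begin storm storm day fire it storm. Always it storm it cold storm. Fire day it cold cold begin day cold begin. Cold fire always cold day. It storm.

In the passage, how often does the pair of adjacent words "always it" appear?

1

Scanning the 39 overlapping bigram windows for "always it":
  position 19–20: always it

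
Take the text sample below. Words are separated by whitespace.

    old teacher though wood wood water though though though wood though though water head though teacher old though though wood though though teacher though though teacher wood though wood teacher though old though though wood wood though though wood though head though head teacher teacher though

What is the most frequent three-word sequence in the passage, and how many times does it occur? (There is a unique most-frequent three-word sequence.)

"though though wood", 4 times

Trigram frequencies (highest first):
  though though wood: 4
  though wood though: 3
  wood though though: 3
  though wood wood: 2
  old though though: 2
  though though teacher: 2
  … (28 more, each ≤ 1)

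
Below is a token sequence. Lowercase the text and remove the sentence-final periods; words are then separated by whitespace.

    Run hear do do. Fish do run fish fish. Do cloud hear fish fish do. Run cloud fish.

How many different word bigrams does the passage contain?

18 tokens → 17 bigram windows in total.
Repeated bigrams (each contributes count−1 duplicates):
  fish do: 3
  do run: 2
  fish fish: 2
4 duplicate windows → 17 − 4 = 13 distinct.

13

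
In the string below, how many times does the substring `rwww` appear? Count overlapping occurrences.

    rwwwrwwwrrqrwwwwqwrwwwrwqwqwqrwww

5

Sliding a length-4 window over the 33 characters (30 positions):
  position 1–4: rwww
  position 5–8: rwww
  position 12–15: rwww
  position 19–22: rwww
  position 30–33: rwww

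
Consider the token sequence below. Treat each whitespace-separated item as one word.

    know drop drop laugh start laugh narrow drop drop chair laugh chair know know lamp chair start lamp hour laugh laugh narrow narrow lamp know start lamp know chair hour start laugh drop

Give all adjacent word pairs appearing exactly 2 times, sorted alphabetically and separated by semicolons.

Bigram counts meeting the condition (exactly 2 times):
  drop drop: 2
  lamp know: 2
  laugh narrow: 2
  start lamp: 2
  start laugh: 2

drop drop; lamp know; laugh narrow; start lamp; start laugh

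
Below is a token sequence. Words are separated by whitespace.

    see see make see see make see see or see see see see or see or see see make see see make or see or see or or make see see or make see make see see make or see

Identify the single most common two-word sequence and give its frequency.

"see see", 10 times

Bigram frequencies (highest first):
  see see: 10
  see make: 6
  make see: 6
  see or: 6
  or see: 6
  make or: 2
  … (2 more, each ≤ 2)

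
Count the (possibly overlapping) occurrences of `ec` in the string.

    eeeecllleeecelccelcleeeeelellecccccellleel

3

Sliding a length-2 window over the 42 characters (41 positions):
  position 4–5: ec
  position 11–12: ec
  position 30–31: ec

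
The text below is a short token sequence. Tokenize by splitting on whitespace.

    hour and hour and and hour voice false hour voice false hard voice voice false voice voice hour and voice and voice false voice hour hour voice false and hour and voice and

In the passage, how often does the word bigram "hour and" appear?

Scanning the 32 overlapping bigram windows for "hour and":
  position 1–2: hour and
  position 3–4: hour and
  position 18–19: hour and
  position 30–31: hour and

4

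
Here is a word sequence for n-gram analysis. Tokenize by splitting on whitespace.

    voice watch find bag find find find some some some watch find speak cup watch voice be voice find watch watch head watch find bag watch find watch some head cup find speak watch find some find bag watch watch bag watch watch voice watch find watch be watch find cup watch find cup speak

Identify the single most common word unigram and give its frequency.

"watch", 17 times

Unigram frequencies (highest first):
  watch: 17
  find: 14
  some: 5
  voice: 4
  bag: 4
  cup: 4
  … (3 more, each ≤ 3)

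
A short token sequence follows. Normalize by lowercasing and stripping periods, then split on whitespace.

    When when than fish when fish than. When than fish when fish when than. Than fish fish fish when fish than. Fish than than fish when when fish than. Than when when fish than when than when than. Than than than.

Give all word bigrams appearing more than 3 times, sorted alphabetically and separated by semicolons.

Bigram counts meeting the condition (more than 3 times):
  fish than: 5
  fish when: 5
  than fish: 5
  than than: 6
  than when: 4
  when fish: 5
  when than: 5

fish than; fish when; than fish; than than; than when; when fish; when than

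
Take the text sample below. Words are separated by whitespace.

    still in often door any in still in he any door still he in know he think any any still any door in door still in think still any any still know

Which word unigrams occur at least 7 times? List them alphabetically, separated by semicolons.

any; still

Unigram counts meeting the condition (at least 7 times):
  any: 7
  still: 7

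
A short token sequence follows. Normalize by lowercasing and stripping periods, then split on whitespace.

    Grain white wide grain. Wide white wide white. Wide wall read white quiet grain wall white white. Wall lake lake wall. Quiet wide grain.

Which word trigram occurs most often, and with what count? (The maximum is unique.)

"wide white wide", 2 times

Trigram frequencies (highest first):
  wide white wide: 2
  grain white wide: 1
  white wide grain: 1
  wide grain wide: 1
  grain wide white: 1
  white wide white: 1
  … (15 more, each ≤ 1)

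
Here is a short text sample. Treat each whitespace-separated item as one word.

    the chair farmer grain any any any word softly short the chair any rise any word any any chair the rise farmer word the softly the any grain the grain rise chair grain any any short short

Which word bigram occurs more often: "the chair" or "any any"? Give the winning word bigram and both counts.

"the chair": 2 occurrences
"any any": 4 occurrences

"any any" (4 vs 2)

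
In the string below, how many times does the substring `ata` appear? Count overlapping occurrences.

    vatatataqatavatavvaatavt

Sliding a length-3 window over the 24 characters (22 positions):
  position 2–4: ata
  position 4–6: ata
  position 6–8: ata
  position 10–12: ata
  position 14–16: ata
  position 20–22: ata

6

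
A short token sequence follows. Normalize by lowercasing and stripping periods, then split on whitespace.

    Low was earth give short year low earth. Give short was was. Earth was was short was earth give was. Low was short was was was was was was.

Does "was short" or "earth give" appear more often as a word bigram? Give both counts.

"earth give" (3 vs 2)

"was short": 2 occurrences
"earth give": 3 occurrences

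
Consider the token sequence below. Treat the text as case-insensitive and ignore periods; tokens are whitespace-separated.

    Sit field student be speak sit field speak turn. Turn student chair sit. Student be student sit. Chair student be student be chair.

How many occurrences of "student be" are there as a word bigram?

Scanning the 22 overlapping bigram windows for "student be":
  position 3–4: student be
  position 14–15: student be
  position 19–20: student be
  position 21–22: student be

4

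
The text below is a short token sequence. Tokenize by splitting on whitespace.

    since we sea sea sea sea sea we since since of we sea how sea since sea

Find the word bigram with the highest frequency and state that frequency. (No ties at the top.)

"sea sea", 4 times

Bigram frequencies (highest first):
  sea sea: 4
  we sea: 2
  since we: 1
  sea we: 1
  we since: 1
  since since: 1
  … (6 more, each ≤ 1)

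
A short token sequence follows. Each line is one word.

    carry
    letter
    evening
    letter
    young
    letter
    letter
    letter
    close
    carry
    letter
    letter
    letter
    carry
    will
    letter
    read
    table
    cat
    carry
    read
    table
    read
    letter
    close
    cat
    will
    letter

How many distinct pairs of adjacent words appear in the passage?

28 tokens → 27 bigram windows in total.
Repeated bigrams (each contributes count−1 duplicates):
  letter letter: 4
  carry letter: 2
  letter close: 2
  read table: 2
  will letter: 2
7 duplicate windows → 27 − 7 = 20 distinct.

20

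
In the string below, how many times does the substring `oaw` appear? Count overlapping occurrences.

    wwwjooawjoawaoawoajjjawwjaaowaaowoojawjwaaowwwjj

3

Sliding a length-3 window over the 48 characters (46 positions):
  position 6–8: oaw
  position 10–12: oaw
  position 14–16: oaw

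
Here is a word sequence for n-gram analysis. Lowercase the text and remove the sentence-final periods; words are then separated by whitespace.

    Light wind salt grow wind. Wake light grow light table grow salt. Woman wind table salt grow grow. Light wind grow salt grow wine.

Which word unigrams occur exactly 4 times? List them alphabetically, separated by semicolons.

Unigram counts meeting the condition (exactly 4 times):
  light: 4
  salt: 4
  wind: 4

light; salt; wind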